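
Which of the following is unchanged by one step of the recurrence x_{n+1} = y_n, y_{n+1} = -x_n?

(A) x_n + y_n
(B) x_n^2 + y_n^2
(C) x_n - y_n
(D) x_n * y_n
B

For the recurrence x_{n+1} = y_n, y_{n+1} = -x_n:

x_{n+1}^2 + y_{n+1}^2 = y_n^2 + (-x_n)^2 = x_n^2 + y_n^2
The sum of squares is conserved (like energy in a harmonic oscillator).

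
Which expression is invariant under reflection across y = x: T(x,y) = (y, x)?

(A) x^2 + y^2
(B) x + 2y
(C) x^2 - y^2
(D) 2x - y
A

The map is reflection across y = x: T(x,y) = (y, x).
Substitute the transformed coordinates into each option and compare with the original:
(A) x^2 + y^2  ->  (y)^2 + (x)^2 = x^2 + y^2   [equals x^2 + y^2: invariant]
(B) x + 2y  ->  (y) + 2(x) = 2x + y   [differs from x + 2y: not invariant]
(C) x^2 - y^2  ->  (y)^2 - (x)^2 = -x^2 + y^2   [differs from x^2 - y^2: not invariant]
(D) 2x - y  ->  2(y) - (x) = -x + 2y   [differs from 2x - y: not invariant]

Only option (A), x^2 + y^2, is unchanged by the transformation.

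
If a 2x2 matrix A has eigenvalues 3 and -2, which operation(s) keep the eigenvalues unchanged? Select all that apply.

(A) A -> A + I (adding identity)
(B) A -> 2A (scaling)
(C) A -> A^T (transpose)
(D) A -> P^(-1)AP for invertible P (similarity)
C and D

Eigenvalues are preserved by:
1. Similarity transformations: A -> P^(-1)AP (same characteristic polynomial)
2. Transpose: A^T has the same eigenvalues as A

Eigenvalues are NOT preserved by:
- Adding identity: eigenvalues become 3+1, -2+1
- Scaling: eigenvalues become 6, -4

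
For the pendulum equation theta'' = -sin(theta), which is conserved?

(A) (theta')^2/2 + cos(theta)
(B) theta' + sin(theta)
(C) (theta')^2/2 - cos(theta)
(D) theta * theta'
C

A first integral I satisfies dI/dt = 0 along every solution. Differentiate each option and use the equation of motion:
(A) d/dt[(theta')^2/2 + cos(theta)] = theta' theta'' - sin(theta) theta' = -2 theta' sin(theta), not identically 0
(B) d/dt[theta' + sin(theta)] = theta'' + cos(theta) theta' = -sin(theta) + theta' cos(theta), not identically 0
(C) d/dt[(theta')^2/2 - cos(theta)] = theta' theta'' + sin(theta) theta' = theta'(-sin(theta)) + theta' sin(theta) = 0
(D) d/dt[theta * theta'] = (theta')^2 + theta theta'' = (theta')^2 - theta sin(theta), not identically 0

Only (C) has zero time-derivative. This is the total energy: kinetic (theta')^2/2 plus potential -cos(theta).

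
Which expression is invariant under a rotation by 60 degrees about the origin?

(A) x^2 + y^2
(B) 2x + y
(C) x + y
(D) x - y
A

A rotation by 60 degrees sends (x, y) to (x/2 - sqrt(3)y/2, sqrt(3)x/2 + y/2).
Substitute the transformed coordinates into each option and compare with the original:
(A) x^2 + y^2  ->  (x/2 - sqrt(3)y/2)^2 + (sqrt(3)x/2 + y/2)^2 = x^2 + y^2   [equals x^2 + y^2: invariant]
(B) 2x + y  ->  2(x/2 - sqrt(3)y/2) + (sqrt(3)x/2 + y/2) = sqrt(3)x/2 + x - sqrt(3)y + y/2   [differs from 2x + y: not invariant]
(C) x + y  ->  (x/2 - sqrt(3)y/2) + (sqrt(3)x/2 + y/2) = x/2 + sqrt(3)x/2 - sqrt(3)y/2 + y/2   [differs from x + y: not invariant]
(D) x - y  ->  (x/2 - sqrt(3)y/2) - (sqrt(3)x/2 + y/2) = -sqrt(3)x/2 + x/2 - sqrt(3)y/2 - y/2   [differs from x - y: not invariant]

Only option (A), x^2 + y^2, is unchanged by the transformation.
Geometrically, x^2 + y^2 is the squared distance from the origin, which every rotation about the origin preserves.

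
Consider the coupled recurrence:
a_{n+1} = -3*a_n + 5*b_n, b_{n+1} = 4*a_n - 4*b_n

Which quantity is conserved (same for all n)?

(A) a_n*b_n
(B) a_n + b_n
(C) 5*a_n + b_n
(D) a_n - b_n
B

Replace a_n by a_{n+1} = -3*a_n + 5*b_n and b_n by b_{n+1} = 4*a_n - 4*b_n in each option and simplify:
(A) a_n*b_n  ->  (-3*a_n + 5*b_n)*(4*a_n - 4*b_n) = -12*a_n^2 + 32*a_n*b_n - 20*b_n^2   [not conserved]
(B) a_n + b_n  ->  (-3*a_n + 5*b_n) + (4*a_n - 4*b_n) = a_n + b_n   [conserved]
(C) 5*a_n + b_n  ->  5*(-3*a_n + 5*b_n) + (4*a_n - 4*b_n) = -11*a_n + 21*b_n   [not conserved]
(D) a_n - b_n  ->  (-3*a_n + 5*b_n) - (4*a_n - 4*b_n) = -7*a_n + 9*b_n   [not conserved]

Only (B) a_n + b_n returns to itself after one step, so it is the conserved quantity.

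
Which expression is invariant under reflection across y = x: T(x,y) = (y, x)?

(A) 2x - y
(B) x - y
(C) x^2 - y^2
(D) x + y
D

The map is reflection across y = x: T(x,y) = (y, x).
Substitute the transformed coordinates into each option and compare with the original:
(A) 2x - y  ->  2(y) - (x) = -x + 2y   [differs from 2x - y: not invariant]
(B) x - y  ->  (y) - (x) = -x + y   [differs from x - y: not invariant]
(C) x^2 - y^2  ->  (y)^2 - (x)^2 = -x^2 + y^2   [differs from x^2 - y^2: not invariant]
(D) x + y  ->  (y) + (x) = x + y   [equals x + y: invariant]

Only option (D), x + y, is unchanged by the transformation.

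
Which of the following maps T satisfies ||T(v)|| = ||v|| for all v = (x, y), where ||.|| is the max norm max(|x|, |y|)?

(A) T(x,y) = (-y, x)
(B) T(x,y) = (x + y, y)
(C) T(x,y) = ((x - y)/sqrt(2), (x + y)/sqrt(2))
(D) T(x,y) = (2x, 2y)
A

A transformation preserves a norm if ||T(v)|| = ||v|| for every v; a single vector where the norm changes rules an option out.

(A) T(x,y) = (-y, x): preserves the norm -- it only permutes the coordinates and/or flips signs, which leaves max(|x|, |y|) unchanged.
(B) T(x,y) = (x + y, y): v = (1, 1) has norm max(|1|, |1|) = 1, but T(v) = (2, 1) has norm 2 -- not preserved.
(C) T(x,y) = ((x - y)/sqrt(2), (x + y)/sqrt(2)): v = (1, 0) has norm max(|1|, |0|) = 1, but T(v) = (sqrt(2)/2, sqrt(2)/2) has norm sqrt(2)/2 -- not preserved.
(D) T(x,y) = (2x, 2y): v = (1, 0) has norm max(|1|, |0|) = 1, but T(v) = (2, 0) has norm 2 -- not preserved.

Therefore the answer is (A).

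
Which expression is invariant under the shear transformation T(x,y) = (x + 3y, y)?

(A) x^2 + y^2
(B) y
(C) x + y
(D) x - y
B

Under the shear T(x,y) = (x + 3y, y):
Substitute the transformed coordinates into each option and compare with the original:
(A) x^2 + y^2  ->  (x + 3y)^2 + (y)^2 = x^2 + 6xy + 10y^2   [differs from x^2 + y^2: not invariant]
(B) y  ->  (y) = y   [equals y: invariant]
(C) x + y  ->  (x + 3y) + (y) = x + 4y   [differs from x + y: not invariant]
(D) x - y  ->  (x + 3y) - (y) = x + 2y   [differs from x - y: not invariant]

Only option (B), y, is unchanged by the transformation.
A horizontal shear moves points parallel to the x-axis, so the y-coordinate (and any function of y alone) is unchanged.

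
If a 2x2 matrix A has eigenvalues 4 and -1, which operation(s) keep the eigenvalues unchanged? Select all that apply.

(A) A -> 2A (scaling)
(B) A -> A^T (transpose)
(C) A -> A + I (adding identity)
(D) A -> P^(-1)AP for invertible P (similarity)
B and D

Eigenvalues are preserved by:
1. Similarity transformations: A -> P^(-1)AP (same characteristic polynomial)
2. Transpose: A^T has the same eigenvalues as A

Eigenvalues are NOT preserved by:
- Adding identity: eigenvalues become 4+1, -1+1
- Scaling: eigenvalues become 8, -2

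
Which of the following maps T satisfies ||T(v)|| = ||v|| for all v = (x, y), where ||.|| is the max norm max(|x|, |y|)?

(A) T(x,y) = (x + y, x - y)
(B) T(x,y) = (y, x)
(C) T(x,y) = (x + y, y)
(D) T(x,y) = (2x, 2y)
B

A transformation preserves a norm if ||T(v)|| = ||v|| for every v; a single vector where the norm changes rules an option out.

(A) T(x,y) = (x + y, x - y): v = (1, 1) has norm max(|1|, |1|) = 1, but T(v) = (2, 0) has norm 2 -- not preserved.
(B) T(x,y) = (y, x): preserves the norm -- it only permutes the coordinates and/or flips signs, which leaves max(|x|, |y|) unchanged.
(C) T(x,y) = (x + y, y): v = (1, 1) has norm max(|1|, |1|) = 1, but T(v) = (2, 1) has norm 2 -- not preserved.
(D) T(x,y) = (2x, 2y): v = (1, 0) has norm max(|1|, |0|) = 1, but T(v) = (2, 0) has norm 2 -- not preserved.

Therefore the answer is (B).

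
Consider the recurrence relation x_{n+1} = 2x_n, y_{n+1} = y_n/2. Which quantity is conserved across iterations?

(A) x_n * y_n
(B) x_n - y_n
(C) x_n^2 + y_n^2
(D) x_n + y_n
A

For the recurrence x_{n+1} = 2x_n, y_{n+1} = y_n/2:

x_{n+1} * y_{n+1} = (2x_n) * (y_n/2) = x_n * y_n
The product is conserved.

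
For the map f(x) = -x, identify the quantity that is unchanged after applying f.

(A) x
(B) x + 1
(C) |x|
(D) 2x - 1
C

For f(x) = -x:
Applying f replaces x by -x. Since |-x| = |x|, the absolute value is unchanged by f, whereas x -> -x, 2x - 1 -> -2x - 1 and x + 1 -> -x + 1 all change.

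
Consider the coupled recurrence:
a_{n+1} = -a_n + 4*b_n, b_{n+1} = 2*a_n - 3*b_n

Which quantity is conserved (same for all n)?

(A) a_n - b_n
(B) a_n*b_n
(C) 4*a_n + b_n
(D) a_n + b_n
D

Replace a_n by a_{n+1} = -a_n + 4*b_n and b_n by b_{n+1} = 2*a_n - 3*b_n in each option and simplify:
(A) a_n - b_n  ->  (-a_n + 4*b_n) - (2*a_n - 3*b_n) = -3*a_n + 7*b_n   [not conserved]
(B) a_n*b_n  ->  (-a_n + 4*b_n)*(2*a_n - 3*b_n) = -2*a_n^2 + 11*a_n*b_n - 12*b_n^2   [not conserved]
(C) 4*a_n + b_n  ->  4*(-a_n + 4*b_n) + (2*a_n - 3*b_n) = -2*a_n + 13*b_n   [not conserved]
(D) a_n + b_n  ->  (-a_n + 4*b_n) + (2*a_n - 3*b_n) = a_n + b_n   [conserved]

Only (D) a_n + b_n returns to itself after one step, so it is the conserved quantity.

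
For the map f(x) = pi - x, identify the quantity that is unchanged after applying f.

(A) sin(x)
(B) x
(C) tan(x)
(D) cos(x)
A

For f(x) = pi - x:
sin(pi - x) = sin(x), so sine is invariant under this transformation.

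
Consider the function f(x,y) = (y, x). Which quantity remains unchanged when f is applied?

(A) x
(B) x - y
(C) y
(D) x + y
D

For f(x,y) = (y, x):
After applying f: x' = y, y' = x. So x' + y' = y + x = x + y.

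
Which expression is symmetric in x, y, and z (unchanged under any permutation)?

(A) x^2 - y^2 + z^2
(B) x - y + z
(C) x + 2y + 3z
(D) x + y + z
D

A symmetric expression is unchanged when the variables are permuted; here the transformation to test is the swap (x, y) -> (y, x).
A symmetric expression must survive every permutation; the single swap x <-> y already eliminates the distractors, and the keyed expression is also unchanged by x <-> z and y <-> z (each variable enters it in exactly the same way).
Substitute the transformed coordinates into each option and compare with the original:
(A) x^2 - y^2 + z^2  ->  (y)^2 - (x)^2 + z^2 = -x^2 + y^2 + z^2   [differs from x^2 - y^2 + z^2: not invariant]
(B) x - y + z  ->  (y) - (x) + z = -x + y + z   [differs from x - y + z: not invariant]
(C) x + 2y + 3z  ->  (y) + 2(x) + 3z = 2x + y + 3z   [differs from x + 2y + 3z: not invariant]
(D) x + y + z  ->  (y) + (x) + z = x + y + z   [equals x + y + z: invariant]

Only option (D), x + y + z, is unchanged by the transformation.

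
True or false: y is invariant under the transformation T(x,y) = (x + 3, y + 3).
False

Substitute T(x,y) = (x + 3, y + 3) into the expression and compare with the original.

Original: y
After applying T: (y + 3) = y + 3

This differs from the original y (difference: 3), so the expression is NOT invariant.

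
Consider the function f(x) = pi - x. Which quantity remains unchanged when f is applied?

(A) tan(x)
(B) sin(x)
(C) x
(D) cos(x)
B

For f(x) = pi - x:
sin(pi - x) = sin(x), so sine is invariant under this transformation.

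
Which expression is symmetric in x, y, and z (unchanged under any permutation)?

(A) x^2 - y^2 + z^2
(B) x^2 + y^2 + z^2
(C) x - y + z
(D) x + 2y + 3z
B

A symmetric expression is unchanged when the variables are permuted; here the transformation to test is the swap (x, y) -> (y, x).
A symmetric expression must survive every permutation; the single swap x <-> y already eliminates the distractors, and the keyed expression is also unchanged by x <-> z and y <-> z (each variable enters it in exactly the same way).
Substitute the transformed coordinates into each option and compare with the original:
(A) x^2 - y^2 + z^2  ->  (y)^2 - (x)^2 + z^2 = -x^2 + y^2 + z^2   [differs from x^2 - y^2 + z^2: not invariant]
(B) x^2 + y^2 + z^2  ->  (y)^2 + (x)^2 + z^2 = x^2 + y^2 + z^2   [equals x^2 + y^2 + z^2: invariant]
(C) x - y + z  ->  (y) - (x) + z = -x + y + z   [differs from x - y + z: not invariant]
(D) x + 2y + 3z  ->  (y) + 2(x) + 3z = 2x + y + 3z   [differs from x + 2y + 3z: not invariant]

Only option (B), x^2 + y^2 + z^2, is unchanged by the transformation.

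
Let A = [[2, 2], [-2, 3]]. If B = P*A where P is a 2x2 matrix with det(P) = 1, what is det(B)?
10

By the multiplicative property of determinants, det(B) = det(P*A) = det(P) * det(A) = det(A),
so the determinant is invariant under multiplication by any determinant-1 matrix; we just need det(A).

det(A) = (2)(3) - (2)(-2) = 6 - (-4) = 10

Therefore det(B) = 1 * 10 = 10.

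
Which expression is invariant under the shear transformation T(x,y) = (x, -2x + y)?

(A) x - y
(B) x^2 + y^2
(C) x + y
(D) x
D

Under the shear T(x,y) = (x, -2x + y):
Substitute the transformed coordinates into each option and compare with the original:
(A) x - y  ->  (x) - (-2x + y) = 3x - y   [differs from x - y: not invariant]
(B) x^2 + y^2  ->  (x)^2 + (-2x + y)^2 = 5x^2 - 4xy + y^2   [differs from x^2 + y^2: not invariant]
(C) x + y  ->  (x) + (-2x + y) = -x + y   [differs from x + y: not invariant]
(D) x  ->  (x) = x   [equals x: invariant]

Only option (D), x, is unchanged by the transformation.
A vertical shear moves points parallel to the y-axis, so the x-coordinate (and any function of x alone) is unchanged.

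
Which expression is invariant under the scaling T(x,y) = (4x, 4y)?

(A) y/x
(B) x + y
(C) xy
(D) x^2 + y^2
A

Under the uniform scaling T(x,y) = (4x, 4y):
Substitute the transformed coordinates into each option and compare with the original:
(A) y/x  ->  (4y)/(4x) = y/x   [equals y/x: invariant]
(B) x + y  ->  (4x) + (4y) = 4x + 4y   [differs from x + y: not invariant]
(C) xy  ->  (4x)(4y) = 16xy   [differs from xy: not invariant]
(D) x^2 + y^2  ->  (4x)^2 + (4y)^2 = 16x^2 + 16y^2   [differs from x^2 + y^2: not invariant]

Only option (A), y/x, is unchanged by the transformation.
The common factor 4 cancels in a ratio of coordinates, while sums, products and sums of squares pick up factors of 4 or 16.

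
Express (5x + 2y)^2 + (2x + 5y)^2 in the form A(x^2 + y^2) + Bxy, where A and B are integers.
29(x^2 + y^2) + 40xy

Expanding: (5x + 2y)^2 = 25x^2 + 20xy + 4y^2
(2x + 5y)^2 = 4x^2 + 20xy + 25y^2
Sum = (25+4)(x^2+y^2) + 40xy = 29(x^2 + y^2) + 40xy
This is symmetric in x and y.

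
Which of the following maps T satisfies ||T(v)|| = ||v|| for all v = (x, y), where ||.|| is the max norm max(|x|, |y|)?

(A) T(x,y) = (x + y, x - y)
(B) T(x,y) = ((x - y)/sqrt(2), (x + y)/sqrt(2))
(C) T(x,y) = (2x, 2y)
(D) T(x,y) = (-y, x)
D

A transformation preserves a norm if ||T(v)|| = ||v|| for every v; a single vector where the norm changes rules an option out.

(A) T(x,y) = (x + y, x - y): v = (1, 1) has norm max(|1|, |1|) = 1, but T(v) = (2, 0) has norm 2 -- not preserved.
(B) T(x,y) = ((x - y)/sqrt(2), (x + y)/sqrt(2)): v = (1, 0) has norm max(|1|, |0|) = 1, but T(v) = (sqrt(2)/2, sqrt(2)/2) has norm sqrt(2)/2 -- not preserved.
(C) T(x,y) = (2x, 2y): v = (1, 0) has norm max(|1|, |0|) = 1, but T(v) = (2, 0) has norm 2 -- not preserved.
(D) T(x,y) = (-y, x): preserves the norm -- it only permutes the coordinates and/or flips signs, which leaves max(|x|, |y|) unchanged.

Therefore the answer is (D).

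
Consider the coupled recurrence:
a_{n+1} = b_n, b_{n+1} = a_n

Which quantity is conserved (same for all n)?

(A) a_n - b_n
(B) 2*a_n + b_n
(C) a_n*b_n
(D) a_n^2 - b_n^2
C

Replace a_n by a_{n+1} = b_n and b_n by b_{n+1} = a_n in each option and simplify:
(A) a_n - b_n  ->  (b_n) - (a_n) = -a_n + b_n   [not conserved]
(B) 2*a_n + b_n  ->  2*(b_n) + (a_n) = a_n + 2*b_n   [not conserved]
(C) a_n*b_n  ->  (b_n)*(a_n) = a_n*b_n   [conserved]
(D) a_n^2 - b_n^2  ->  (b_n)^2 - (a_n)^2 = -a_n^2 + b_n^2   [not conserved]

Only (C) a_n*b_n returns to itself after one step, so it is the conserved quantity.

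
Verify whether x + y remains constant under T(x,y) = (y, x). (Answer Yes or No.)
Yes

Substitute T(x,y) = (y, x) into the expression and compare with the original.

Original: x + y
After applying T: (y) + (x) = x + y

This is identical to the original x + y, so the expression is invariant.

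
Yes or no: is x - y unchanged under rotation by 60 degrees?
No

Applying rotation by 60 degrees: x' = x*cos(60 degrees) - y*sin(60 degrees) = x/2 - sqrt(3)y/2, y' = x*sin(60 degrees) + y*cos(60 degrees) = sqrt(3)x/2 + y/2

Substituting into x - y:
(x/2 - sqrt(3)y/2) - (sqrt(3)x/2 + y/2)
= -sqrt(3)x/2 + x/2 - sqrt(3)y/2 - y/2

This differs from the original expression x - y, so it is NOT invariant.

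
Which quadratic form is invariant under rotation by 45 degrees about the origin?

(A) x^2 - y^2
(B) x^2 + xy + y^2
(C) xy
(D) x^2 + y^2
D

Rotation by 45 degrees sends (x, y) to (sqrt(2)x/2 - sqrt(2)y/2, sqrt(2)x/2 + sqrt(2)y/2).
Substitute the transformed coordinates into each option and compare with the original:
(A) x^2 - y^2  ->  (sqrt(2)x/2 - sqrt(2)y/2)^2 - (sqrt(2)x/2 + sqrt(2)y/2)^2 = -2xy   [differs from x^2 - y^2: not invariant]
(B) x^2 + xy + y^2  ->  (sqrt(2)x/2 - sqrt(2)y/2)^2 + (sqrt(2)x/2 - sqrt(2)y/2)(sqrt(2)x/2 + sqrt(2)y/2) + (sqrt(2)x/2 + sqrt(2)y/2)^2 = 3x^2/2 + y^2/2   [differs from x^2 + xy + y^2: not invariant]
(C) xy  ->  (sqrt(2)x/2 - sqrt(2)y/2)(sqrt(2)x/2 + sqrt(2)y/2) = x^2/2 - y^2/2   [differs from xy: not invariant]
(D) x^2 + y^2  ->  (sqrt(2)x/2 - sqrt(2)y/2)^2 + (sqrt(2)x/2 + sqrt(2)y/2)^2 = x^2 + y^2   [equals x^2 + y^2: invariant]

Only option (D), x^2 + y^2, is unchanged by the transformation.
x^2 + y^2 is the squared distance from the origin, which rotations preserve.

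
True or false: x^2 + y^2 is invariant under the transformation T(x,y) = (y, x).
True

Substitute T(x,y) = (y, x) into the expression and compare with the original.

Original: x^2 + y^2
After applying T: (y)^2 + (x)^2 = x^2 + y^2

This is identical to the original x^2 + y^2, so the expression is invariant.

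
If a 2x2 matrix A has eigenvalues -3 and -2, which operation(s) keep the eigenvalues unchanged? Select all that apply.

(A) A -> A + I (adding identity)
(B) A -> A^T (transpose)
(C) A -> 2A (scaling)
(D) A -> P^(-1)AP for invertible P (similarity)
B and D

Eigenvalues are preserved by:
1. Similarity transformations: A -> P^(-1)AP (same characteristic polynomial)
2. Transpose: A^T has the same eigenvalues as A

Eigenvalues are NOT preserved by:
- Adding identity: eigenvalues become -3+1, -2+1
- Scaling: eigenvalues become -6, -4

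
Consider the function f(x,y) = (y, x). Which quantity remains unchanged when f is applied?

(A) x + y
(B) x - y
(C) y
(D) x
A

For f(x,y) = (y, x):
After applying f: x' = y, y' = x. So x' + y' = y + x = x + y.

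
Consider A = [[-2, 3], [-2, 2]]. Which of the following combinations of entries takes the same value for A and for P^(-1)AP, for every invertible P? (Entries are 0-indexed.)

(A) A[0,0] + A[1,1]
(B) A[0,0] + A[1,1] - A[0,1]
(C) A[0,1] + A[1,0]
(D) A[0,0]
A

A[0,0] + A[1,1] is the trace of A. By the cyclic property of the trace, tr(P^(-1)AP) = tr(APP^(-1)) = tr(A), so it is the same for every matrix similar to A.

The other combinations are not similarity invariants. For example, take P = [[2, 1], [1, 1]] (det P = 1), so P^(-1) = [[1, -1], [-1, 2]] and
B = P^(-1)AP = [[1, 1], [-3, -1]].
Evaluating each option on A and on B:
(A) A[0,0] + A[1,1]: 0 for A, 0 for B -> unchanged
(B) A[0,0] + A[1,1] - A[0,1]: -3 for A, -1 for B -> changes
(C) A[0,1] + A[1,0]: 1 for A, -2 for B -> changes
(D) A[0,0]: -2 for A, 1 for B -> changes

Only (A) A[0,0] + A[1,1] = 0 survives (and it does so for every P, not just this one), so it is the invariant.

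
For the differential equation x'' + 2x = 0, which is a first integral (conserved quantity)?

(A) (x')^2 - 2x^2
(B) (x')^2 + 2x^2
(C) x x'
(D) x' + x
B

A first integral I satisfies dI/dt = 0 along every solution. Differentiate each option and use the equation of motion:
(A) d/dt[(x')^2 - 2x^2] = 2x'x'' - 4x x' = -8x x', not identically 0
(B) d/dt[(x')^2 + 2x^2] = 2x'x'' + 4x x' = 2x'(-2x) + 4x x' = 0
(C) d/dt[x x'] = (x')^2 + x x'' = (x')^2 - 2x^2, not identically 0
(D) d/dt[x' + x] = x'' + x' = -2x + x', not identically 0

Only (B) has zero time-derivative. So the energy-like quantity (x')^2 + 2x^2 is the first integral.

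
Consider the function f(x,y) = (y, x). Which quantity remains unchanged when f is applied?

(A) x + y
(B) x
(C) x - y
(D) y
A

For f(x,y) = (y, x):
After applying f: x' = y, y' = x. So x' + y' = y + x = x + y.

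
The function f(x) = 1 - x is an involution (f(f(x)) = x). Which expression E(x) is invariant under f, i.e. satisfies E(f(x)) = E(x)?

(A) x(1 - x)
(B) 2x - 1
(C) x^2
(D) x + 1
A

Replace x by f(x) = 1 - x in each option and simplify. As a quick numerical cross-check, also compare E(3) with E(f(3)) = E(-2).

(A) x(1 - x)  ->  (1 - x)(1 - (1 - x)), which simplifies back to x(1 - x); check: E(3) = -6, E(-2) = -6.   [invariant]
(B) 2x - 1  ->  2(1 - x) - 1 = 1 - 2x; check: E(3) = 5 but E(-2) = -5.   [not invariant]
(C) x^2  ->  (1 - x)^2 = (x - 1)^2; check: E(3) = 9 but E(-2) = 4.   [not invariant]
(D) x + 1  ->  (1 - x) + 1 = 2 - x; check: E(3) = 4 but E(-2) = -1.   [not invariant]

Only (A) is unchanged. E is symmetric under swapping x with f(x) = 1 - x, which is exactly what an involution does.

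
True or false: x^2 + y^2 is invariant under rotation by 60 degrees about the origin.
True

Applying rotation by 60 degrees: x' = x*cos(60 degrees) - y*sin(60 degrees) = x/2 - sqrt(3)y/2, y' = x*sin(60 degrees) + y*cos(60 degrees) = sqrt(3)x/2 + y/2

Substituting into x^2 + y^2:
(x/2 - sqrt(3)y/2)^2 + (sqrt(3)x/2 + y/2)^2
= x^2 + y^2

This equals the original expression x^2 + y^2, so it IS invariant.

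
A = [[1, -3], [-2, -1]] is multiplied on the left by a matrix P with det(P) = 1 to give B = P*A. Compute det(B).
-7

By the multiplicative property of determinants, det(B) = det(P*A) = det(P) * det(A) = det(A),
so the determinant is invariant under multiplication by any determinant-1 matrix; we just need det(A).

det(A) = (1)(-1) - (-3)(-2) = -1 - 6 = -7

Therefore det(B) = 1 * (-7) = -7.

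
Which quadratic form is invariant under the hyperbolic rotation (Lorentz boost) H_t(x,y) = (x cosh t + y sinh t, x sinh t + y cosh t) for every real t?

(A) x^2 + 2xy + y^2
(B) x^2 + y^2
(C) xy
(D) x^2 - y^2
D

Write x' = x cosh t + y sinh t, y' = x sinh t + y cosh t and substitute into each option:
(A) x^2 + 2xy + y^2: (x' + y')^2 with x' + y' = (x + y)(cosh t + sinh t) = (x + y)e^t, so it becomes (x + y)^2 e^(2t)   [not invariant for t != 0]
(B) x^2 + y^2: (x cosh t + y sinh t)^2 + (x sinh t + y cosh t)^2 = (x^2 + y^2)(cosh^2 t + sinh^2 t) + 4xy sinh t cosh t = (x^2 + y^2) cosh 2t + 2xy sinh 2t   [not invariant for t != 0]
(C) xy: (x cosh t + y sinh t)(x sinh t + y cosh t) = xy(cosh^2 t + sinh^2 t) + (x^2 + y^2) sinh t cosh t = xy cosh 2t + (x^2 + y^2)(sinh 2t)/2   [not invariant for t != 0]
(D) x^2 - y^2: (x cosh t + y sinh t)^2 - (x sinh t + y cosh t)^2 = x^2(cosh^2 t - sinh^2 t) + 2xy(cosh t sinh t - sinh t cosh t) + y^2(sinh^2 t - cosh^2 t) = x^2 - y^2   [invariant, using cosh^2 t - sinh^2 t = 1]

Only (D) x^2 - y^2 is unchanged; it is the Minkowski form preserved by Lorentz boosts, just as x^2 + y^2 is preserved by ordinary rotations.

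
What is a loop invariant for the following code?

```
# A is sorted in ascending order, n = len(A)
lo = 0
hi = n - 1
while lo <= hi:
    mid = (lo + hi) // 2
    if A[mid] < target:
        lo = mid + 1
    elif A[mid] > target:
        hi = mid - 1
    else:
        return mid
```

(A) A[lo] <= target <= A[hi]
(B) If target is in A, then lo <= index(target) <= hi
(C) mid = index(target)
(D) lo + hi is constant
B

A loop invariant must hold before the first iteration and be re-established by every execution of the body.

(B) If target is in A, then lo <= index(target) <= hi: Before the loop [lo, hi] = [0, n-1] covers every index. When A[mid] < target, sortedness puts target strictly to the right of mid, so setting lo = mid + 1 keeps index(target) in [lo, hi]; symmetrically for hi = mid - 1. Hence 'if target is in A then lo <= index(target) <= hi' holds after every iteration, and when lo > hi it proves target is absent.

The other options fail:
(A) A[lo] <= target <= A[hi]: fails when target is not in A (e.g. target < A[0] already violates it before the loop), so it is not maintained in general.
(C) mid = index(target): mid is just the current probe; it equals index(target) only on the iteration that returns.
(D) lo + hi is constant: each iteration moves exactly one of lo, hi, so lo + hi changes (e.g. 0 + (n-1) becomes (mid+1) + (n-1)).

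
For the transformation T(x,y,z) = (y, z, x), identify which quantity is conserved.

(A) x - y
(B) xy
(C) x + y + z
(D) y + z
C

Apply T(x,y,z) = (y, z, x) to each option, i.e. replace (x, y, z) by the transformed coordinates.
Substitute the transformed coordinates into each option and compare with the original:
(A) x - y  ->  (y) - (z) = y - z   [differs from x - y: not invariant]
(B) xy  ->  (y)(z) = yz   [differs from xy: not invariant]
(C) x + y + z  ->  (y) + (z) + (x) = x + y + z   [equals x + y + z: invariant]
(D) y + z  ->  (z) + (x) = x + z   [differs from y + z: not invariant]

Only option (C), x + y + z, is unchanged by the transformation.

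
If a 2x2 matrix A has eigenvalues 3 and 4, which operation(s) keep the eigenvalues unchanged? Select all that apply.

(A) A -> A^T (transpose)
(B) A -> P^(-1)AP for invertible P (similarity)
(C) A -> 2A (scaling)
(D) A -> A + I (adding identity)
A and B

Eigenvalues are preserved by:
1. Similarity transformations: A -> P^(-1)AP (same characteristic polynomial)
2. Transpose: A^T has the same eigenvalues as A

Eigenvalues are NOT preserved by:
- Adding identity: eigenvalues become 3+1, 4+1
- Scaling: eigenvalues become 6, 8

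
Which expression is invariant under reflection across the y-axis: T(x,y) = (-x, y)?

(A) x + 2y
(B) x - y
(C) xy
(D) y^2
D

The map is reflection across the y-axis: T(x,y) = (-x, y).
Substitute the transformed coordinates into each option and compare with the original:
(A) x + 2y  ->  (-x) + 2(y) = -x + 2y   [differs from x + 2y: not invariant]
(B) x - y  ->  (-x) - (y) = -x - y   [differs from x - y: not invariant]
(C) xy  ->  (-x)(y) = -xy   [differs from xy: not invariant]
(D) y^2  ->  (y)^2 = y^2   [equals y^2: invariant]

Only option (D), y^2, is unchanged by the transformation.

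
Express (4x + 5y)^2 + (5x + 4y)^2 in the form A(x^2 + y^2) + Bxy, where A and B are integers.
41(x^2 + y^2) + 80xy

Expanding: (4x + 5y)^2 = 16x^2 + 40xy + 25y^2
(5x + 4y)^2 = 25x^2 + 40xy + 16y^2
Sum = (16+25)(x^2+y^2) + 80xy = 41(x^2 + y^2) + 80xy
This is symmetric in x and y.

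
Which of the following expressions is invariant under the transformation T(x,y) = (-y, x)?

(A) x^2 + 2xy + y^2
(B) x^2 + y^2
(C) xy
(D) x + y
B

An expression E(x,y) is invariant under T if E(T(x,y)) = E(x,y). Here T(x,y) = (-y, x).
Substitute the transformed coordinates into each option and compare with the original:
(A) x^2 + 2xy + y^2  ->  (-y)^2 + 2(-y)(x) + (x)^2 = x^2 - 2xy + y^2   [differs from x^2 + 2xy + y^2: not invariant]
(B) x^2 + y^2  ->  (-y)^2 + (x)^2 = x^2 + y^2   [equals x^2 + y^2: invariant]
(C) xy  ->  (-y)(x) = -xy   [differs from xy: not invariant]
(D) x + y  ->  (-y) + (x) = x - y   [differs from x + y: not invariant]

Only option (B), x^2 + y^2, is unchanged by the transformation.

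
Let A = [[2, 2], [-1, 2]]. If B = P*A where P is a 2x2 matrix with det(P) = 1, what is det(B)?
6

By the multiplicative property of determinants, det(B) = det(P*A) = det(P) * det(A) = det(A),
so the determinant is invariant under multiplication by any determinant-1 matrix; we just need det(A).

det(A) = (2)(2) - (2)(-1) = 4 - (-2) = 6

Therefore det(B) = 1 * 6 = 6.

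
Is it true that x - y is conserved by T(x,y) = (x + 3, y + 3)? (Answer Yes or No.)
Yes

Substitute T(x,y) = (x + 3, y + 3) into the expression and compare with the original.

Original: x - y
After applying T: (x + 3) - (y + 3) = x - y

This is identical to the original x - y, so the expression is invariant.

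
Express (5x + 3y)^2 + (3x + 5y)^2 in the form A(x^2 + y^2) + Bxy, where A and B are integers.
34(x^2 + y^2) + 60xy

Expanding: (5x + 3y)^2 = 25x^2 + 30xy + 9y^2
(3x + 5y)^2 = 9x^2 + 30xy + 25y^2
Sum = (25+9)(x^2+y^2) + 60xy = 34(x^2 + y^2) + 60xy
This is symmetric in x and y.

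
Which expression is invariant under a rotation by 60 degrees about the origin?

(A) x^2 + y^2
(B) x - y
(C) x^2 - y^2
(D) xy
A

A rotation by 60 degrees sends (x, y) to (x/2 - sqrt(3)y/2, sqrt(3)x/2 + y/2).
Substitute the transformed coordinates into each option and compare with the original:
(A) x^2 + y^2  ->  (x/2 - sqrt(3)y/2)^2 + (sqrt(3)x/2 + y/2)^2 = x^2 + y^2   [equals x^2 + y^2: invariant]
(B) x - y  ->  (x/2 - sqrt(3)y/2) - (sqrt(3)x/2 + y/2) = -sqrt(3)x/2 + x/2 - sqrt(3)y/2 - y/2   [differs from x - y: not invariant]
(C) x^2 - y^2  ->  (x/2 - sqrt(3)y/2)^2 - (sqrt(3)x/2 + y/2)^2 = -x^2/2 - sqrt(3)xy + y^2/2   [differs from x^2 - y^2: not invariant]
(D) xy  ->  (x/2 - sqrt(3)y/2)(sqrt(3)x/2 + y/2) = sqrt(3)x^2/4 - xy/2 - sqrt(3)y^2/4   [differs from xy: not invariant]

Only option (A), x^2 + y^2, is unchanged by the transformation.
Geometrically, x^2 + y^2 is the squared distance from the origin, which every rotation about the origin preserves.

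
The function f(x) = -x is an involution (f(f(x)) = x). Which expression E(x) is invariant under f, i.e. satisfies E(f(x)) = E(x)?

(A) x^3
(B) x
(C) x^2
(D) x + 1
C

Replace x by f(x) = -x in each option and simplify. As a quick numerical cross-check, also compare E(5) with E(f(5)) = E(-5).

(A) x^3  ->  (-x)^3 = -x^3; check: E(5) = 125 but E(-5) = -125.   [not invariant]
(B) x  ->  (-x) = -x; check: E(5) = 5 but E(-5) = -5.   [not invariant]
(C) x^2  ->  (-x)^2, which simplifies back to x^2; check: E(5) = 25, E(-5) = 25.   [invariant]
(D) x + 1  ->  (-x) + 1 = 1 - x; check: E(5) = 6 but E(-5) = -4.   [not invariant]

Only (C) is unchanged. E is symmetric under swapping x with f(x) = -x, which is exactly what an involution does.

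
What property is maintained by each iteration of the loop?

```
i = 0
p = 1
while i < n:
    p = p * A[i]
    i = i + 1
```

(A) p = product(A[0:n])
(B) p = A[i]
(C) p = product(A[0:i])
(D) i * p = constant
C

A loop invariant must hold before the first iteration and be re-established by every execution of the body.

(C) p = product(A[0:i]): Initially i = 0 and p = 1 = product of the empty slice A[0:0]. If p = product(A[0:i]) holds at the top of an iteration, the body sets p to product(A[0:i]) * A[i] = product(A[0:i+1]) and then i to i+1, so the property is restored. At exit i = n, giving p = product(A[0:n]).

The other options fail:
(A) p = product(A[0:n]): false before the loop (p = 1, not the full product) -- it only becomes true at exit.
(B) p = A[i]: after the first iteration p = A[0] but i = 1; in general p is a product of several elements, not a single one.
(D) i * p = constant: initially i * p = 0, but after one iteration it is 1 * A[0], which is nonzero in general.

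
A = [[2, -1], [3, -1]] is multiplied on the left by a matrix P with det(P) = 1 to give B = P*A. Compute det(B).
1

By the multiplicative property of determinants, det(B) = det(P*A) = det(P) * det(A) = det(A),
so the determinant is invariant under multiplication by any determinant-1 matrix; we just need det(A).

det(A) = (2)(-1) - (-1)(3) = -2 - (-3) = 1

Therefore det(B) = 1 * 1 = 1.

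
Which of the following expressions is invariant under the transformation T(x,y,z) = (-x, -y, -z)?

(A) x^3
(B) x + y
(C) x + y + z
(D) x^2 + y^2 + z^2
D

Apply T(x,y,z) = (-x, -y, -z) to each option, i.e. replace (x, y, z) by the transformed coordinates.
Substitute the transformed coordinates into each option and compare with the original:
(A) x^3  ->  (-x)^3 = -x^3   [differs from x^3: not invariant]
(B) x + y  ->  (-x) + (-y) = -x - y   [differs from x + y: not invariant]
(C) x + y + z  ->  (-x) + (-y) + (-z) = -x - y - z   [differs from x + y + z: not invariant]
(D) x^2 + y^2 + z^2  ->  (-x)^2 + (-y)^2 + (-z)^2 = x^2 + y^2 + z^2   [equals x^2 + y^2 + z^2: invariant]

Only option (D), x^2 + y^2 + z^2, is unchanged by the transformation.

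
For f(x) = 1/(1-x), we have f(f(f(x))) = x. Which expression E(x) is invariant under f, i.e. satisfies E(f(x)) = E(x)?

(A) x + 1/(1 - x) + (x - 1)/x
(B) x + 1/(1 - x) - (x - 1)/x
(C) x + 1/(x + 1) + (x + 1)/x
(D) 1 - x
A

Replace x by f(x) = 1/(1 - x) in each option and simplify. As a quick numerical cross-check, also compare E(3) with E(f(3)) = E(-1/2).

(A) x + 1/(1 - x) + (x - 1)/x  ->  (1/(1 - x)) + 1/(1 - (1/(1 - x))) + ((1/(1 - x)) - 1)/(1/(1 - x)), which simplifies back to x + 1/(1 - x) + (x - 1)/x; check: E(3) = 19/6, E(-1/2) = 19/6.   [invariant]
(B) x + 1/(1 - x) - (x - 1)/x  ->  (1/(1 - x)) + 1/(1 - (1/(1 - x))) - ((1/(1 - x)) - 1)/(1/(1 - x)) = (x^2(1 - x) - x + (x - 1)^2)/(x(x - 1)); check: E(3) = 11/6 but E(-1/2) = -17/6.   [not invariant]
(C) x + 1/(x + 1) + (x + 1)/x  ->  (1/(1 - x)) + 1/((1/(1 - x)) + 1) + ((1/(1 - x)) + 1)/(1/(1 - x)) = (-x^3 + 6x^2 - 11x + 7)/(x^2 - 3x + 2); check: E(3) = 55/12 but E(-1/2) = 1/2.   [not invariant]
(D) 1 - x  ->  1 - (1/(1 - x)) = x/(x - 1); check: E(3) = -2 but E(-1/2) = 3/2.   [not invariant]

Only (A) is unchanged. Indeed f(f(x)) = 1/(1 - 1/(1-x)) = (1-x)/(-x) = (x-1)/x, so E(x) = x + f(x) + f(f(x)) is the sum over the whole 3-cycle; applying f just permutes the three terms cyclically (x -> f(x) -> f(f(x)) -> x), leaving the sum unchanged.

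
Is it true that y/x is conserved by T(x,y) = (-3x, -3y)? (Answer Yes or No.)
Yes

Substitute T(x,y) = (-3x, -3y) into the expression and compare with the original.

Original: y/x
After applying T: (-3y)/(-3x) = y/x

This is identical to the original y/x, so the expression is invariant.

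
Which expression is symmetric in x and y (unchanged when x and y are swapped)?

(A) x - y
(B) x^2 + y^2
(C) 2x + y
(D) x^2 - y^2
B

A symmetric expression is unchanged when the variables are permuted; here the transformation to test is the swap (x, y) -> (y, x).
Substitute the transformed coordinates into each option and compare with the original:
(A) x - y  ->  (y) - (x) = -x + y   [differs from x - y: not invariant]
(B) x^2 + y^2  ->  (y)^2 + (x)^2 = x^2 + y^2   [equals x^2 + y^2: invariant]
(C) 2x + y  ->  2(y) + (x) = x + 2y   [differs from 2x + y: not invariant]
(D) x^2 - y^2  ->  (y)^2 - (x)^2 = -x^2 + y^2   [differs from x^2 - y^2: not invariant]

Only option (B), x^2 + y^2, is unchanged by the transformation.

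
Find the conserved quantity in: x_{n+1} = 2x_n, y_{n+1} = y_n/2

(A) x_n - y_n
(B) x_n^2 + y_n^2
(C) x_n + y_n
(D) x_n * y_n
D

For the recurrence x_{n+1} = 2x_n, y_{n+1} = y_n/2:

x_{n+1} * y_{n+1} = (2x_n) * (y_n/2) = x_n * y_n
The product is conserved.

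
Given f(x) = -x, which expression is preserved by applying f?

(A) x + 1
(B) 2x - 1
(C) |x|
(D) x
C

For f(x) = -x:
Applying f replaces x by -x. Since |-x| = |x|, the absolute value is unchanged by f, whereas x -> -x, 2x - 1 -> -2x - 1 and x + 1 -> -x + 1 all change.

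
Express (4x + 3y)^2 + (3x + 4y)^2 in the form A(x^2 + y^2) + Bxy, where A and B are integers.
25(x^2 + y^2) + 48xy

Expanding: (4x + 3y)^2 = 16x^2 + 24xy + 9y^2
(3x + 4y)^2 = 9x^2 + 24xy + 16y^2
Sum = (16+9)(x^2+y^2) + 48xy = 25(x^2 + y^2) + 48xy
This is symmetric in x and y.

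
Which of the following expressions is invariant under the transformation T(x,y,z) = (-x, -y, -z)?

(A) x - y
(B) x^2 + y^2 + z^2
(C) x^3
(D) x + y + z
B

Apply T(x,y,z) = (-x, -y, -z) to each option, i.e. replace (x, y, z) by the transformed coordinates.
Substitute the transformed coordinates into each option and compare with the original:
(A) x - y  ->  (-x) - (-y) = -x + y   [differs from x - y: not invariant]
(B) x^2 + y^2 + z^2  ->  (-x)^2 + (-y)^2 + (-z)^2 = x^2 + y^2 + z^2   [equals x^2 + y^2 + z^2: invariant]
(C) x^3  ->  (-x)^3 = -x^3   [differs from x^3: not invariant]
(D) x + y + z  ->  (-x) + (-y) + (-z) = -x - y - z   [differs from x + y + z: not invariant]

Only option (B), x^2 + y^2 + z^2, is unchanged by the transformation.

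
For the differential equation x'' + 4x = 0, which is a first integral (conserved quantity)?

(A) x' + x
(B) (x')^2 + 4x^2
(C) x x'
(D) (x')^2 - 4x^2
B

A first integral I satisfies dI/dt = 0 along every solution. Differentiate each option and use the equation of motion:
(A) d/dt[x' + x] = x'' + x' = -4x + x', not identically 0
(B) d/dt[(x')^2 + 4x^2] = 2x'x'' + 8x x' = 2x'(-4x) + 8x x' = 0
(C) d/dt[x x'] = (x')^2 + x x'' = (x')^2 - 4x^2, not identically 0
(D) d/dt[(x')^2 - 4x^2] = 2x'x'' - 8x x' = -16x x', not identically 0

Only (B) has zero time-derivative. So the energy-like quantity (x')^2 + 4x^2 is the first integral.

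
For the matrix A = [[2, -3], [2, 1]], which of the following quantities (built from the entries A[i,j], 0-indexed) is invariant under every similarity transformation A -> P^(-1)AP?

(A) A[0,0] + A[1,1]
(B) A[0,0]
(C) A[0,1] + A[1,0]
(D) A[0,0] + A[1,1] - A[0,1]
A

A[0,0] + A[1,1] is the trace of A. By the cyclic property of the trace, tr(P^(-1)AP) = tr(APP^(-1)) = tr(A), so it is the same for every matrix similar to A.

The other combinations are not similarity invariants. For example, take P = [[1, 1], [1, 2]] (det P = 1), so P^(-1) = [[2, -1], [-1, 1]] and
B = P^(-1)AP = [[-5, -12], [4, 8]].
Evaluating each option on A and on B:
(A) A[0,0] + A[1,1]: 3 for A, 3 for B -> unchanged
(B) A[0,0]: 2 for A, -5 for B -> changes
(C) A[0,1] + A[1,0]: -1 for A, -8 for B -> changes
(D) A[0,0] + A[1,1] - A[0,1]: 6 for A, 15 for B -> changes

Only (A) A[0,0] + A[1,1] = 3 survives (and it does so for every P, not just this one), so it is the invariant.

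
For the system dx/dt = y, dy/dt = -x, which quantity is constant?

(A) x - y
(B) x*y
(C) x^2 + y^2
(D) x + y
C

A first integral I satisfies dI/dt = 0 along every solution. Differentiate each option and use the equation of motion:
(A) d/dt[x - y] = y - (-x) = x + y, not identically 0
(B) d/dt[x*y] = (dx/dt)y + x(dy/dt) = y^2 - x^2, not identically 0
(C) d/dt[x^2 + y^2] = 2x*dx/dt + 2y*dy/dt = 2x*y + 2y*(-x) = 0
(D) d/dt[x + y] = y + (-x) = y - x, not identically 0

Only (C) has zero time-derivative. So x^2 + y^2 (the squared radius; trajectories are circles) is the conserved quantity.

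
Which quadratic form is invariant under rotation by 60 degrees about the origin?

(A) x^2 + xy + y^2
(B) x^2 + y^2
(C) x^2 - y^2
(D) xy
B

Rotation by 60 degrees sends (x, y) to (x/2 - sqrt(3)y/2, sqrt(3)x/2 + y/2).
Substitute the transformed coordinates into each option and compare with the original:
(A) x^2 + xy + y^2  ->  (x/2 - sqrt(3)y/2)^2 + (x/2 - sqrt(3)y/2)(sqrt(3)x/2 + y/2) + (sqrt(3)x/2 + y/2)^2 = sqrt(3)x^2/4 + x^2 - xy/2 - sqrt(3)y^2/4 + y^2   [differs from x^2 + xy + y^2: not invariant]
(B) x^2 + y^2  ->  (x/2 - sqrt(3)y/2)^2 + (sqrt(3)x/2 + y/2)^2 = x^2 + y^2   [equals x^2 + y^2: invariant]
(C) x^2 - y^2  ->  (x/2 - sqrt(3)y/2)^2 - (sqrt(3)x/2 + y/2)^2 = -x^2/2 - sqrt(3)xy + y^2/2   [differs from x^2 - y^2: not invariant]
(D) xy  ->  (x/2 - sqrt(3)y/2)(sqrt(3)x/2 + y/2) = sqrt(3)x^2/4 - xy/2 - sqrt(3)y^2/4   [differs from xy: not invariant]

Only option (B), x^2 + y^2, is unchanged by the transformation.
x^2 + y^2 is the squared distance from the origin, which rotations preserve.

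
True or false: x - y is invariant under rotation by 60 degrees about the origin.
False

Applying rotation by 60 degrees: x' = x*cos(60 degrees) - y*sin(60 degrees) = x/2 - sqrt(3)y/2, y' = x*sin(60 degrees) + y*cos(60 degrees) = sqrt(3)x/2 + y/2

Substituting into x - y:
(x/2 - sqrt(3)y/2) - (sqrt(3)x/2 + y/2)
= -sqrt(3)x/2 + x/2 - sqrt(3)y/2 - y/2

This differs from the original expression x - y, so it is NOT invariant.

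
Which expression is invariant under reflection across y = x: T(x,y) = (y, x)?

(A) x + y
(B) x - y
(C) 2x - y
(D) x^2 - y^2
A

The map is reflection across y = x: T(x,y) = (y, x).
Substitute the transformed coordinates into each option and compare with the original:
(A) x + y  ->  (y) + (x) = x + y   [equals x + y: invariant]
(B) x - y  ->  (y) - (x) = -x + y   [differs from x - y: not invariant]
(C) 2x - y  ->  2(y) - (x) = -x + 2y   [differs from 2x - y: not invariant]
(D) x^2 - y^2  ->  (y)^2 - (x)^2 = -x^2 + y^2   [differs from x^2 - y^2: not invariant]

Only option (A), x + y, is unchanged by the transformation.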